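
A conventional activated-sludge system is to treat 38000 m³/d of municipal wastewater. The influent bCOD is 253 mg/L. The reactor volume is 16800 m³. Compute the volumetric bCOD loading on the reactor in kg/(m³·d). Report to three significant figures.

Volumetric loading L_v = Q·S₀ / V = 38000 × 253 g/m³ / 16800 m³ = 572.3 g/(m³·d) = 0.5723 kg bCOD/(m³·d).

L_v ≈ 0.572 kg bCOD/(m³·d)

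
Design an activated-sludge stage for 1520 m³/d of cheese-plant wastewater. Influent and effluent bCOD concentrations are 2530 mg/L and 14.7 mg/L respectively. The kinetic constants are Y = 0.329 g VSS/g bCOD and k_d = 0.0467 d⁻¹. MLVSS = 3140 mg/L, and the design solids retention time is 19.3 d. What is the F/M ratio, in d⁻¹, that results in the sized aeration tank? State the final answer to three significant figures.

From the SRT design equation V = Y Q (S₀−S) θ_c / [X (1 + k_d θ_c)] = 0.329 × 1520 × (2530 − 14.7) × 19.3 / [3140 × (1 + 0.0467 × 19.3)] = 2.43×10^7 / 5970 = 4066 m³.
F/M = Q·S₀ / (V·X) = 1520 × 2530 / (4066 × 3140) = 0.3012 g bCOD·(g VSS·d)⁻¹.

F/M ≈ 0.301 d⁻¹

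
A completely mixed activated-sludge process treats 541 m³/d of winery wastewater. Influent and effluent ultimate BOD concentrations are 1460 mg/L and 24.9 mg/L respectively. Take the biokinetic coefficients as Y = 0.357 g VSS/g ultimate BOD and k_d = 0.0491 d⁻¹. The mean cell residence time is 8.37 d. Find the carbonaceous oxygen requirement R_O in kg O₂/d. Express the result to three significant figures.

R_O ≈ 497 kg O₂/d

Y_obs = Y / (1 + k_d θ_c) = 0.357 / (1 + 0.0491 × 8.37) = 0.357 / 1.411 = 0.2530.
Q·(S₀ − S) = 541 × (1460 − 24.9) × 10⁻³ = 776.4 kg/d removed.
Biomass synthesised: P_X = Y_obs × 776.4 = 196.4 kg VSS/d.
R_O = Q·ΔS − 1.42 P_X = 776.4 − 278.9 = 497.4 kg O₂/d.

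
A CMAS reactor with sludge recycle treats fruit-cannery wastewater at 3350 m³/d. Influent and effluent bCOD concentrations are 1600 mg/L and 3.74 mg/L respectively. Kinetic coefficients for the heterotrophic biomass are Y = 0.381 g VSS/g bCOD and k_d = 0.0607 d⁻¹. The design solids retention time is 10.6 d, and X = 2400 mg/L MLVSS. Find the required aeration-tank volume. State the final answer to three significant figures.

Steady-state biomass mass balance: V·X·(1 + k_d·θ_c) = Y·Q·(S₀ − S)·θ_c, so V = 0.381 × 3350 × (1600 − 3.74) × 10.6 / [2400 × (1 + 0.0607 × 10.6)] = 2.16×10^7 / 3944 = 5475 m³.

V ≈ 5480 m³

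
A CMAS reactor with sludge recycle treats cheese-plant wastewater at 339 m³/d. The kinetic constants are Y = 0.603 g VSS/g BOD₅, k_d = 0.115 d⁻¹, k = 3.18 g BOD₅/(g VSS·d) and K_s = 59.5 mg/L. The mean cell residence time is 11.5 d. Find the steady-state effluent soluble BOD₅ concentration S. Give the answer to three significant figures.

Effluent substrate depends only on kinetics and SRT: S = K_s(1 + k_d θ_c) / [θ_c(Yk − k_d) − 1] = 59.5 × (1 + 0.115 × 11.5) / [11.5 × (0.603 × 3.18 − 0.115) − 1] = 138.2 / 19.73 = 7.004 mg/L.

S ≈ 7.00 mg/L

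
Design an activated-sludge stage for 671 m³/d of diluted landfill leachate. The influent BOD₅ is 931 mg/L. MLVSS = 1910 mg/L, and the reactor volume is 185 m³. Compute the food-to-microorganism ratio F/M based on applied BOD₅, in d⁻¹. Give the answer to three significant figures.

F/M ≈ 1.77 d⁻¹

F/M = Q·S₀ / (V·X) = 671 × 931 / (185.0 × 1910) = 1.768 g BOD₅·(g VSS·d)⁻¹.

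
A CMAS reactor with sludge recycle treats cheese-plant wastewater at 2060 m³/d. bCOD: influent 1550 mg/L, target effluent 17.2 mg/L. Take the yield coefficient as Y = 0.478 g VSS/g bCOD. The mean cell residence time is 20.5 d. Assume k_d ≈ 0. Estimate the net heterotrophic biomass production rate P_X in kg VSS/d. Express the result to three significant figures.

Since k_d ≈ 0, Y_obs = Y = 0.478 g VSS/g bCOD.
Substrate removed = Q·(S₀ − S) = 2060 m³/d × (1550 − 17.2) g/m³ = 3.16×10^6 g/d = 3158 kg/d.
Net biomass production P_X = Y_obs × Q·(S₀ − S) = 0.4780 × 3158 = 1509 kg VSS/d.

P_X ≈ 1510 kg VSS/d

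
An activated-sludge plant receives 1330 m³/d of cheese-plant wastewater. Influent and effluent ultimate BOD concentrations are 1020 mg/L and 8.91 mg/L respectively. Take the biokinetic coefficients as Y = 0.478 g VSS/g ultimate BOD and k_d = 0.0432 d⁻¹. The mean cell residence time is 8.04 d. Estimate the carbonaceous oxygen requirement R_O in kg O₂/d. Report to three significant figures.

R_O ≈ 667 kg O₂/d

The observed yield is Y_obs = Y/(1 + k_d·θ_c) = 0.478 / (1 + 0.0432 × 8.04) = 0.478 / 1.347 = 0.3548 g VSS per g ultimate BOD removed.
ΔS = 1020 − 8.91 = 1011 mg/L, so the substrate removal rate is 1330 × 1011/1000 = 1345 kg ultimate BOD/d.
P_X = Y_obs·Q·(S₀ − S) = 0.3548 × 1345 = 477.1 kg VSS/d.
R_O = Q·(S₀ − S) − 1.42·P_X = 1345 − 1.42 × 477.1 = 667.3 kg O₂/d.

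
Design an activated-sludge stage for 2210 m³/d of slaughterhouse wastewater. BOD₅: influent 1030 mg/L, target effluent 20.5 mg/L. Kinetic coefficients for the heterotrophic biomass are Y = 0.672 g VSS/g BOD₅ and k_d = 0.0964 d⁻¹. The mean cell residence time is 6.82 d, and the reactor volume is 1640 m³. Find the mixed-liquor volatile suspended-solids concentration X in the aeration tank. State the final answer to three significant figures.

X ≈ 3760 mg/L

Solving the biomass balance for X: X = Y Q (S₀−S) θ_c / [V (1+k_d θ_c)] = 0.672 × 2210 × (1030 − 20.5) × 6.82 / [1640 × (1 + 0.0964 × 6.82)] = 3762 mg/L.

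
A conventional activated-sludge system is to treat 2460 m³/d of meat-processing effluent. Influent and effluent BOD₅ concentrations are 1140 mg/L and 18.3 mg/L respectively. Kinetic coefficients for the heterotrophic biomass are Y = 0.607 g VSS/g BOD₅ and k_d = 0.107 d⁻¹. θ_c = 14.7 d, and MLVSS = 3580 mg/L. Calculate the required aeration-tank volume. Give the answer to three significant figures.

V ≈ 2670 m³

From the SRT design equation V = Y Q (S₀−S) θ_c / [X (1 + k_d θ_c)] = 0.607 × 2460 × (1140 − 18.3) × 14.7 / [3580 × (1 + 0.107 × 14.7)] = 2.46×10^7 / 9211 = 2673 m³.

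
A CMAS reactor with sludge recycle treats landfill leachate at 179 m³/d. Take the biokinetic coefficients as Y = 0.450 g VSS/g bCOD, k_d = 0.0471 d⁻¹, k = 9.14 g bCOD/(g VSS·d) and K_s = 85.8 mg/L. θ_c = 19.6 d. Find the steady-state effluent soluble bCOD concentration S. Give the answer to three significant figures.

For a completely mixed reactor with recycle the Lawrence–McCarty relation gives S = K_s·(1 + k_d·θ_c) / [θ_c·(Y·k − k_d) − 1] = 85.8 × (1 + 0.0471 × 19.6) / [19.6 × (0.450 × 9.14 − 0.0471) − 1] = 165.0 / 78.69 = 2.097 mg/L.

S ≈ 2.10 mg/L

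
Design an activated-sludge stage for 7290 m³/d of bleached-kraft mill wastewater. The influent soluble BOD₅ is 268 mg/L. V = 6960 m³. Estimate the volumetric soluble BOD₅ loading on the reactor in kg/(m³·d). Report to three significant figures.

L_v ≈ 0.281 kg soluble BOD₅/(m³·d)

L_v = Q S₀ / V = 7290 × 268 × 10⁻³ / 6960 = 0.2807 kg/(m³·d).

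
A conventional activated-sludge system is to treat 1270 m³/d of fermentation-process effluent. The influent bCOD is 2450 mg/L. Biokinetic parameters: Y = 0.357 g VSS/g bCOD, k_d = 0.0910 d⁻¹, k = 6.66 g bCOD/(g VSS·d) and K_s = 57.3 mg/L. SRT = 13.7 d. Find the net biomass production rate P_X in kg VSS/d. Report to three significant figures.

From the Monod/SRT balance for a CMAS, S = K_s·(1+k_d θ_c)/[θ_c·(Y k − k_d) − 1] = 57.3 × (1 + 0.0910 × 13.7) / [13.7 × (0.357 × 6.66 − 0.0910) − 1] = 128.7 / 30.33 = 4.245 mg/L.
Correct the yield for decay: Y_obs = Y/(1 + k_d θ_c) = 0.357 / (1 + 0.0910 × 13.7) = 0.357 / 2.247 = 0.1589.
Substrate removed = Q·(S₀ − S) = 1270 m³/d × (2450 − 4.24) g/m³ = 3.11×10^6 g/d = 3106 kg/d.
Net biomass production P_X = Y_obs × Q·(S₀ − S) = 0.1589 × 3106 = 493.6 kg VSS/d.

P_X ≈ 494 kg VSS/d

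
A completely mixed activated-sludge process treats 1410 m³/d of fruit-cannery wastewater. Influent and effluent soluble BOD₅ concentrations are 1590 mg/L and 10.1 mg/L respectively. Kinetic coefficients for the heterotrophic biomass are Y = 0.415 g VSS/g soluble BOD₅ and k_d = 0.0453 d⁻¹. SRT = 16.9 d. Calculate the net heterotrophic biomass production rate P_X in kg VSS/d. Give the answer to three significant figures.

P_X ≈ 524 kg VSS/d

Y_obs = Y / (1 + k_d θ_c) = 0.415 / (1 + 0.0453 × 16.9) = 0.415 / 1.766 = 0.2351.
ΔS = 1590 − 10.1 = 1580 mg/L, so the substrate removal rate is 1410 × 1580/1000 = 2228 kg soluble BOD₅/d.
Net biomass production P_X = Y_obs × Q·(S₀ − S) = 0.2351 × 2228 = 523.6 kg VSS/d.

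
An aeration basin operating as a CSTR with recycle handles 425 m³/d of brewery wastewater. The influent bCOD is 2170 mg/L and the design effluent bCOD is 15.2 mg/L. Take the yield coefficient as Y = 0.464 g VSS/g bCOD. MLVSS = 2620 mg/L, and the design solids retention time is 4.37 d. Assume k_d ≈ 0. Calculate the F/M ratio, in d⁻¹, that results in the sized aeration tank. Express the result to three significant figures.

F/M ≈ 0.497 d⁻¹

V·X = Y·Q·ΔS·θ_c gives V = 0.464 × 425 × (2170 − 15.2) × 4.37 / 2620 = 708.8 m³.
F/M = applied load / biomass = Q·S₀/(V·X) = 425 × 2170 / (708.8 × 2620) = 0.4967 d⁻¹.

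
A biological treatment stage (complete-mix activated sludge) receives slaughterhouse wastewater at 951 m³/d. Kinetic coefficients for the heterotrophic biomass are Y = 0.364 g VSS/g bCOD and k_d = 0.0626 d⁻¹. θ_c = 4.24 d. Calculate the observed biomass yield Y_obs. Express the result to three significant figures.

Observed yield with endogenous decay: Y_obs = Y / (1 + k_d·θ_c) = 0.364 / (1 + 0.0626 × 4.24) = 0.364 / 1.265 = 0.2877 g VSS/g bCOD.

Y_obs ≈ 0.288 g VSS/g bCOD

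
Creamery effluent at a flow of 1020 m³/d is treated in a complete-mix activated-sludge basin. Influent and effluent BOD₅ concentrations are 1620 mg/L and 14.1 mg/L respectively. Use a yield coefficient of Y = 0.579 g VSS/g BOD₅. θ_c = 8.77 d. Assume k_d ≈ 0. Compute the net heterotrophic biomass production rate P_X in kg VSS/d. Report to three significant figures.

Since k_d ≈ 0, Y_obs = Y = 0.579 g VSS/g BOD₅.
Q·(S₀ − S) = 1020 × (1620 − 14.1) × 10⁻³ = 1638 kg/d removed.
P_X = Y_obs · Q(S₀ − S) = 0.5790 × 1638 = 948.4 kg VSS/d.

P_X ≈ 948 kg VSS/d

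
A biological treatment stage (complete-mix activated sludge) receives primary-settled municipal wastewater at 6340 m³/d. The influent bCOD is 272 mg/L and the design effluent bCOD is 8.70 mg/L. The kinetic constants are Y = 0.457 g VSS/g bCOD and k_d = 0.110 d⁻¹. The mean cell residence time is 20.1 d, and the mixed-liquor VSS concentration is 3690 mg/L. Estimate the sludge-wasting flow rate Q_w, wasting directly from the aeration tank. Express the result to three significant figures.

Q_w ≈ 64.4 m³/d

Rearranging the biomass balance for a CMAS with decay, V = Y·Q·ΔS·θ_c / [X·(1+k_d θ_c)] = 0.457 × 6340 × (272 − 8.70) × 20.1 / [3690 × (1 + 0.110 × 20.1)] = 1.53×10^7 / 11849 = 1294 m³.
With mixed-liquor wasting, θ_c = V/Q_w, so Q_w = V/θ_c = 1294/20.1 = 64.39 m³/d.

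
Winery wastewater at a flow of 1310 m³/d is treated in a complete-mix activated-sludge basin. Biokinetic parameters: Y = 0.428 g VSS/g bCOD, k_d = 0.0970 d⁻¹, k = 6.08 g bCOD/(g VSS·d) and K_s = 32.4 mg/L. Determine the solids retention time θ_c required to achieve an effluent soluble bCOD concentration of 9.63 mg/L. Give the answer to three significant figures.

θ_c ≈ 2.00 d

From 1/θ_c = Y·k·S/(K_s + S) − k_d: Y·k·S/(K_s+S) = 0.428 × 6.08 × 9.63 / (32.4 + 9.63) = 0.5962 d⁻¹.
Then 1/θ_c = μ − k_d = 0.5962 − 0.0970 = 0.4992 d⁻¹, giving θ_c = 2.003 d.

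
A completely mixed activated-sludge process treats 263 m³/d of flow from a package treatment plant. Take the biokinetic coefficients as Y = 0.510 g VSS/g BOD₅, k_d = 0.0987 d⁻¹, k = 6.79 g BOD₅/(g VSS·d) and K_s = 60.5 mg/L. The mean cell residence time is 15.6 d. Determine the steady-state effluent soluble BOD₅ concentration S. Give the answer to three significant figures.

From the Monod/SRT balance for a CMAS, S = K_s·(1+k_d θ_c)/[θ_c·(Y k − k_d) − 1] = 60.5 × (1 + 0.0987 × 15.6) / [15.6 × (0.510 × 6.79 − 0.0987) − 1] = 153.7 / 51.48 = 2.985 mg/L.

S ≈ 2.98 mg/L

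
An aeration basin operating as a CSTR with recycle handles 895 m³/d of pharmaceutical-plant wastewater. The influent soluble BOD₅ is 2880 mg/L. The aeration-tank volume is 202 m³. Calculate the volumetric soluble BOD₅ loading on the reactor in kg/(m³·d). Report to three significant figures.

L_v ≈ 12.8 kg soluble BOD₅/(m³·d)

L_v = Q S₀ / V = 895 × 2880 × 10⁻³ / 202.0 = 12.76 kg/(m³·d).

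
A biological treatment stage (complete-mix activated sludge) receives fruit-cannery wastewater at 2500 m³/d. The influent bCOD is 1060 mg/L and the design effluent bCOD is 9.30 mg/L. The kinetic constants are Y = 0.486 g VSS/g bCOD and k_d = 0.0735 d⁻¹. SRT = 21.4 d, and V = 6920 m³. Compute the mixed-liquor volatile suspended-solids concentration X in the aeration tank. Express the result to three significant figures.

From V·X·(1 + k_d·θ_c) = Y·Q·(S₀ − S)·θ_c: X = 0.486 × 2500 × (1060 − 9.30) × 21.4 / [6920 × (1 + 0.0735 × 21.4)] = 1534 mg/L.

X ≈ 1530 mg/L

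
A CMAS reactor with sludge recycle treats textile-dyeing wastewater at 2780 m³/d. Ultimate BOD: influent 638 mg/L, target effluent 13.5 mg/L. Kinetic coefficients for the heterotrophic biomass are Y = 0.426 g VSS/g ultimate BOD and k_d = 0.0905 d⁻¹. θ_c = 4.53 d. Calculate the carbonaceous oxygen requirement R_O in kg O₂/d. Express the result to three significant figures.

R_O ≈ 991 kg O₂/d

Correct the yield for decay: Y_obs = Y/(1 + k_d θ_c) = 0.426 / (1 + 0.0905 × 4.53) = 0.426 / 1.410 = 0.3021.
ΔS = 638 − 13.5 = 624.5 mg/L, so the substrate removal rate is 2780 × 624.5/1000 = 1736 kg ultimate BOD/d.
P_X = Y_obs·Q·(S₀ − S) = 0.3021 × 1736 = 524.5 kg VSS/d.
R_O = Q·ΔS − 1.42 P_X = 1736 − 744.8 = 991.3 kg O₂/d.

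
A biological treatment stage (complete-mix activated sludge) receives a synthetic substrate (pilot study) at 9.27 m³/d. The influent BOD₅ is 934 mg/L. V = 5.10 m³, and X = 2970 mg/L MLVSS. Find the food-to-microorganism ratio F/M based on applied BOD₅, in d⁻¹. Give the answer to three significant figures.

Food-to-microorganism ratio F/M = Q S₀ / (V X) = 9.27 × 934 / (5.100 × 2970) = 0.5716 d⁻¹.

F/M ≈ 0.572 d⁻¹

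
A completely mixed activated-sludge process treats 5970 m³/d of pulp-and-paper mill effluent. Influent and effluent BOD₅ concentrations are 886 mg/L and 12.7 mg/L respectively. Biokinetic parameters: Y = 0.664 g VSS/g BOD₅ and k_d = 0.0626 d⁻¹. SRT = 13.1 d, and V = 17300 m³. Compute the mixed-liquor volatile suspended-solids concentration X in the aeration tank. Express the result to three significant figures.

X ≈ 1440 mg/L

From V·X·(1 + k_d·θ_c) = Y·Q·(S₀ − S)·θ_c: X = 0.664 × 5970 × (886 − 12.7) × 13.1 / [17300 × (1 + 0.0626 × 13.1)] = 1440 mg/L.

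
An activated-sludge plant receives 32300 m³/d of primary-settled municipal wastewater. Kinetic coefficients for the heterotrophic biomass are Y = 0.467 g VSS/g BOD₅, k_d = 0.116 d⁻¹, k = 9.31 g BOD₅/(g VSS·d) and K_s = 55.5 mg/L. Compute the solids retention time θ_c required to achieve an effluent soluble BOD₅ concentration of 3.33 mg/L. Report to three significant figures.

Specific growth rate at S = 3.33 mg/L: μ = YkS/(K_s+S) = 0.467·9.31·3.33/(55.5+3.33) = 0.2461 d⁻¹.
1/θ_c = 0.2461 − 0.116 = 0.1301 d⁻¹, so θ_c = 7.686 d.

θ_c ≈ 7.69 d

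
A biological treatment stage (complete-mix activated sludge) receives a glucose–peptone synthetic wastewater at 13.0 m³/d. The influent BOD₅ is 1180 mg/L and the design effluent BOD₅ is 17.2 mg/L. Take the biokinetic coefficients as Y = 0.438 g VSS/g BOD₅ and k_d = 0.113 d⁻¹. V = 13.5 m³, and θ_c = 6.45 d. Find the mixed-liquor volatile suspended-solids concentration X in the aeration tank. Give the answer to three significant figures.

X ≈ 1830 mg/L

From V·X·(1 + k_d·θ_c) = Y·Q·(S₀ − S)·θ_c: X = 0.438 × 13.0 × (1180 − 17.2) × 6.45 / [13.5 × (1 + 0.113 × 6.45)] = 1830 mg/L.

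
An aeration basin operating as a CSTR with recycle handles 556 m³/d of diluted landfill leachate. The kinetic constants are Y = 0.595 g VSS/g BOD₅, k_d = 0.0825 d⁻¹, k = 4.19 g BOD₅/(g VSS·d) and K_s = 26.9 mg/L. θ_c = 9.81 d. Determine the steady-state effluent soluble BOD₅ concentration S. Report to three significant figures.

S ≈ 2.15 mg/L

Effluent substrate depends only on kinetics and SRT: S = K_s(1 + k_d θ_c) / [θ_c(Yk − k_d) − 1] = 26.9 × (1 + 0.0825 × 9.81) / [9.81 × (0.595 × 4.19 − 0.0825) − 1] = 48.67 / 22.65 = 2.149 mg/L.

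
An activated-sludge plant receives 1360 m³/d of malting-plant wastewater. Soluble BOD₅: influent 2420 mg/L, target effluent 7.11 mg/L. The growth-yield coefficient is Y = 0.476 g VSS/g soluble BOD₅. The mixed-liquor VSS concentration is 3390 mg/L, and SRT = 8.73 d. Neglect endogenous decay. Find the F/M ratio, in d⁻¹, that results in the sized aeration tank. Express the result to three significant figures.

V·X = Y·Q·ΔS·θ_c gives V = 0.476 × 1360 × (2420 − 7.11) × 8.73 / 3390 = 4023 m³.
F/M = Q·S₀ / (V·X) = 1360 × 2420 / (4023 × 3390) = 0.2414 g soluble BOD₅·(g VSS·d)⁻¹.

F/M ≈ 0.241 d⁻¹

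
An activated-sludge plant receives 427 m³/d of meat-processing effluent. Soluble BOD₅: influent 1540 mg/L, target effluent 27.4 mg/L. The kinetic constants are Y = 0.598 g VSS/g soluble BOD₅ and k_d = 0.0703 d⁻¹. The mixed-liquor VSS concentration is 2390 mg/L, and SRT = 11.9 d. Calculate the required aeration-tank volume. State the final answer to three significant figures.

Rearranging the biomass balance for a CMAS with decay, V = Y·Q·ΔS·θ_c / [X·(1+k_d θ_c)] = 0.598 × 427 × (1540 − 27.4) × 11.9 / [2390 × (1 + 0.0703 × 11.9)] = 4.6×10^6 / 4389 = 1047 m³.

V ≈ 1050 m³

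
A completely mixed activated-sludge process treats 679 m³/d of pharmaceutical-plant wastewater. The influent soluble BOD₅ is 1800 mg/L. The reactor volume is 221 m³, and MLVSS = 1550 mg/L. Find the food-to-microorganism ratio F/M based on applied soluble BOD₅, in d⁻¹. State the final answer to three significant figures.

F/M = Q·S₀ / (V·X) = 679 × 1800 / (221.0 × 1550) = 3.568 g soluble BOD₅·(g VSS·d)⁻¹.

F/M ≈ 3.57 d⁻¹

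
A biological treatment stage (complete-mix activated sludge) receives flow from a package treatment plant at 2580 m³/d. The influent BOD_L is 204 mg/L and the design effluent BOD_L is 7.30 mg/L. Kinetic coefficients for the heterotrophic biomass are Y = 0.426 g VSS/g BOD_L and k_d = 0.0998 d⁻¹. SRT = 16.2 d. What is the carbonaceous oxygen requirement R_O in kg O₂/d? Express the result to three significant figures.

R_O ≈ 390 kg O₂/d

Observed yield with endogenous decay: Y_obs = Y / (1 + k_d·θ_c) = 0.426 / (1 + 0.0998 × 16.2) = 0.426 / 2.617 = 0.1628 g VSS/g BOD_L.
Substrate removed = Q·(S₀ − S) = 2580 m³/d × (204 − 7.30) g/m³ = 5.07×10^5 g/d = 507.5 kg/d.
Net sludge production P_X = 0.1628 × 507.5 = 82.62 kg VSS/d.
R_O = Q·ΔS − 1.42 P_X = 507.5 − 117.3 = 390.2 kg O₂/d.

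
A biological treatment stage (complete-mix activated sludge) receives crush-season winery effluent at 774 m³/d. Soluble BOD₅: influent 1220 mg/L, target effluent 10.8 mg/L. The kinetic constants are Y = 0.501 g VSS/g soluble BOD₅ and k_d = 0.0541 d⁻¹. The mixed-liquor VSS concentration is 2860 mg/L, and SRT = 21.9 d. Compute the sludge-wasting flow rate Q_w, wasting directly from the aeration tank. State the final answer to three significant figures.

Steady-state biomass mass balance: V·X·(1 + k_d·θ_c) = Y·Q·(S₀ − S)·θ_c, so V = 0.501 × 774 × (1220 − 10.8) × 21.9 / [2860 × (1 + 0.0541 × 21.9)] = 1.03×10^7 / 6248 = 1643 m³.
Wasting from the aeration tank: Q_w = V / θ_c = 1643 / 21.9 = 75.04 m³/d.

Q_w ≈ 75.0 m³/d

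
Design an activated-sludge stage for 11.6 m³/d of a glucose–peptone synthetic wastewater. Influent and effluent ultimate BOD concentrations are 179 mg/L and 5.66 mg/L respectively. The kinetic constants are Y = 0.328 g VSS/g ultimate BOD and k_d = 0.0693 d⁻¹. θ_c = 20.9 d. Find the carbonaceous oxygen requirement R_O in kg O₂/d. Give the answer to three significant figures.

R_O ≈ 1.63 kg O₂/d

Observed yield with endogenous decay: Y_obs = Y / (1 + k_d·θ_c) = 0.328 / (1 + 0.0693 × 20.9) = 0.328 / 2.448 = 0.1340 g VSS/g ultimate BOD.
ΔS = 179 − 5.66 = 173.3 mg/L, so the substrate removal rate is 11.6 × 173.3/1000 = 2.011 kg ultimate BOD/d.
P_X = Y_obs·Q·(S₀ − S) = 0.1340 × 2.011 = 0.2694 kg VSS/d.
R_O = Q·(S₀ − S) − 1.42·P_X = 2.011 − 1.42 × 0.2694 = 1.628 kg O₂/d.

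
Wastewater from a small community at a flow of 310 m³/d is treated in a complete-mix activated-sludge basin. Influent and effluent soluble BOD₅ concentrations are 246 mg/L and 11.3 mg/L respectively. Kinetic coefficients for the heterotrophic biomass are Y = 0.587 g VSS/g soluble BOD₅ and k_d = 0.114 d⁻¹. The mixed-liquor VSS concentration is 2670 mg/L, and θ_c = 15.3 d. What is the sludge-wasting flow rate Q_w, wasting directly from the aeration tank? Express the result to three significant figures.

Rearranging the biomass balance for a CMAS with decay, V = Y·Q·ΔS·θ_c / [X·(1+k_d θ_c)] = 0.587 × 310 × (246 − 11.3) × 15.3 / [2670 × (1 + 0.114 × 15.3)] = 6.53×10^5 / 7327 = 89.18 m³.
Wasting from the aeration tank: Q_w = V / θ_c = 89.18 / 15.3 = 5.829 m³/d.

Q_w ≈ 5.83 m³/d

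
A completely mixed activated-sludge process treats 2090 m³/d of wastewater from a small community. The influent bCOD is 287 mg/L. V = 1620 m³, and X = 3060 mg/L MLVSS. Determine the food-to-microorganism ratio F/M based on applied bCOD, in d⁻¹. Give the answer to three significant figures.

F/M ≈ 0.121 d⁻¹

F/M = Q·S₀ / (V·X) = 2090 × 287 / (1620 × 3060) = 0.1210 g bCOD·(g VSS·d)⁻¹.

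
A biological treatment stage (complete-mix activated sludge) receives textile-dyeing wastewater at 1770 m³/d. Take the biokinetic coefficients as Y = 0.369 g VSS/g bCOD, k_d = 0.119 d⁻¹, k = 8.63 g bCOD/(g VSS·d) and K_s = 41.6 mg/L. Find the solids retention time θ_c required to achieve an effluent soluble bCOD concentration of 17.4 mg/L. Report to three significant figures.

θ_c ≈ 1.22 d

From 1/θ_c = Y·k·S/(K_s + S) − k_d: Y·k·S/(K_s+S) = 0.369 × 8.63 × 17.4 / (41.6 + 17.4) = 0.9391 d⁻¹.
Then 1/θ_c = μ − k_d = 0.9391 − 0.119 = 0.8201 d⁻¹, giving θ_c = 1.219 d.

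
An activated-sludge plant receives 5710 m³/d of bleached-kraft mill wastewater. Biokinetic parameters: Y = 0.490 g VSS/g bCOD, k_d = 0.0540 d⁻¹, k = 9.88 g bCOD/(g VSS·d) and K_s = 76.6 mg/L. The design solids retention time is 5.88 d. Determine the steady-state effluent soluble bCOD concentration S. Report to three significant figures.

For a completely mixed reactor with recycle the Lawrence–McCarty relation gives S = K_s·(1 + k_d·θ_c) / [θ_c·(Y·k − k_d) − 1] = 76.6 × (1 + 0.0540 × 5.88) / [5.88 × (0.490 × 9.88 − 0.0540) − 1] = 100.9 / 27.15 = 3.717 mg/L.

S ≈ 3.72 mg/L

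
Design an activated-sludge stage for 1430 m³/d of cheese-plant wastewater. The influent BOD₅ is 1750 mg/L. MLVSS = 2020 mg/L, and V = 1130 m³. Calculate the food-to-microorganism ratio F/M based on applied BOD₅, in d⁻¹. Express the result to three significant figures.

F/M ≈ 1.10 d⁻¹

F/M = applied load / biomass = Q·S₀/(V·X) = 1430 × 1750 / (1130 × 2020) = 1.096 d⁻¹.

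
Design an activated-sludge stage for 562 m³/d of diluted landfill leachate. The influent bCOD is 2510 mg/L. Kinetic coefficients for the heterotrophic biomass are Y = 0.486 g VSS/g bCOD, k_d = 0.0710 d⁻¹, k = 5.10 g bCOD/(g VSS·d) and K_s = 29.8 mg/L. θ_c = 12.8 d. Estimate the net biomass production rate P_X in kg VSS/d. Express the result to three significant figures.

P_X ≈ 359 kg VSS/d

For a completely mixed reactor with recycle the Lawrence–McCarty relation gives S = K_s·(1 + k_d·θ_c) / [θ_c·(Y·k − k_d) − 1] = 29.8 × (1 + 0.0710 × 12.8) / [12.8 × (0.486 × 5.10 − 0.0710) − 1] = 56.88 / 29.82 = 1.908 mg/L.
Y_obs = Y / (1 + k_d θ_c) = 0.486 / (1 + 0.0710 × 12.8) = 0.486 / 1.909 = 0.2546.
Substrate removed = Q·(S₀ − S) = 562 m³/d × (2510 − 1.91) g/m³ = 1.41×10^6 g/d = 1410 kg/d.
P_X = Y_obs · Q(S₀ − S) = 0.2546 × 1410 = 358.9 kg VSS/d.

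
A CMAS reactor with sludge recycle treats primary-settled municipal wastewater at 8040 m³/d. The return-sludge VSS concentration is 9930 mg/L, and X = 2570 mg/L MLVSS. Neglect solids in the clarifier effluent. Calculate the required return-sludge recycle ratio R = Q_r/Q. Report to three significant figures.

R ≈ 0.349

Mass balance around the secondary clarifier (neglecting effluent solids): R = X / (X_r − X) = 2570 / (9930 − 2570) = 0.3492.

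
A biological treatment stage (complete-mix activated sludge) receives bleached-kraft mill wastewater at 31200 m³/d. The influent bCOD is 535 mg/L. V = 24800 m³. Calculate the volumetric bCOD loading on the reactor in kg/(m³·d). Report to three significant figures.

L_v = Q S₀ / V = 31200 × 535 × 10⁻³ / 24800 = 0.6731 kg/(m³·d).

L_v ≈ 0.673 kg bCOD/(m³·d)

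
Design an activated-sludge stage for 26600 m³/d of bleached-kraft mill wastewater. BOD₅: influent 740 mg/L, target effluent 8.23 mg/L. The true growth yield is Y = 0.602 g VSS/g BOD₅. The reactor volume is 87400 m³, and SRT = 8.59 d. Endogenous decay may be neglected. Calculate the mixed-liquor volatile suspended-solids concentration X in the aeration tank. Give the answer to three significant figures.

X ≈ 1150 mg/L

X = Y·Q·ΔS·θ_c / V = 0.602 × 26600 × (740 − 8.23) × 8.59 / 87400 = 1152 mg/L.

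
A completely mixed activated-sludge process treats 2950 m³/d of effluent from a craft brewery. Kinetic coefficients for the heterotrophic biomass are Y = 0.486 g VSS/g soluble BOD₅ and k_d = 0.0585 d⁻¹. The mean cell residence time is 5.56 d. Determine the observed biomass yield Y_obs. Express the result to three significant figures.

Y_obs ≈ 0.367 g VSS/g soluble BOD₅

The observed yield is Y_obs = Y/(1 + k_d·θ_c) = 0.486 / (1 + 0.0585 × 5.56) = 0.486 / 1.325 = 0.3667 g VSS per g soluble BOD₅ removed.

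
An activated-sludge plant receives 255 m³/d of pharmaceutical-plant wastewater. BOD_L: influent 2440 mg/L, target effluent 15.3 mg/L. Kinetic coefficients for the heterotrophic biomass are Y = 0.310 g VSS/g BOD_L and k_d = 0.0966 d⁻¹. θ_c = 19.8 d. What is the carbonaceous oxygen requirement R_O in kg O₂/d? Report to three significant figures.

Observed yield with endogenous decay: Y_obs = Y / (1 + k_d·θ_c) = 0.310 / (1 + 0.0966 × 19.8) = 0.310 / 2.913 = 0.1064 g VSS/g BOD_L.
Substrate removed = Q·(S₀ − S) = 255 m³/d × (2440 − 15.3) g/m³ = 6.18×10^5 g/d = 618.3 kg/d.
Net sludge production P_X = 0.1064 × 618.3 = 65.81 kg VSS/d.
Carbonaceous O₂ demand = substrate oxidised − cell-mass equivalent = 618.3 − 1.42 × 65.81 = 524.9 kg O₂/d.

R_O ≈ 525 kg O₂/d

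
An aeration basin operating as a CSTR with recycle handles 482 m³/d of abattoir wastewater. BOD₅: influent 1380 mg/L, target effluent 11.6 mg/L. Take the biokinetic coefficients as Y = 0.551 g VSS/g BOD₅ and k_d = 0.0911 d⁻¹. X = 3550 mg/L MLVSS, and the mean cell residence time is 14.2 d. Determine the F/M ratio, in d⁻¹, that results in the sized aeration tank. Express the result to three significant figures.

Rearranging the biomass balance for a CMAS with decay, V = Y·Q·ΔS·θ_c / [X·(1+k_d θ_c)] = 0.551 × 482 × (1380 − 11.6) × 14.2 / [3550 × (1 + 0.0911 × 14.2)] = 5.16×10^6 / 8142 = 633.8 m³.
F/M = Q·S₀ / (V·X) = 482 × 1380 / (633.8 × 3550) = 0.2956 g BOD₅·(g VSS·d)⁻¹.

F/M ≈ 0.296 d⁻¹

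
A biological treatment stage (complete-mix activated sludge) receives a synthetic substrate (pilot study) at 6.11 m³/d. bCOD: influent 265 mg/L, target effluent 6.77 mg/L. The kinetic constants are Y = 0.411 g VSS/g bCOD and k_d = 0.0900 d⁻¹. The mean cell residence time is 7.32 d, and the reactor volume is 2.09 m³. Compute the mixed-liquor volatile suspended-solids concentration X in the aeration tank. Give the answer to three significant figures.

X ≈ 1370 mg/L

From V·X·(1 + k_d·θ_c) = Y·Q·(S₀ − S)·θ_c: X = 0.411 × 6.11 × (265 − 6.77) × 7.32 / [2.09 × (1 + 0.0900 × 7.32)] = 1369 mg/L.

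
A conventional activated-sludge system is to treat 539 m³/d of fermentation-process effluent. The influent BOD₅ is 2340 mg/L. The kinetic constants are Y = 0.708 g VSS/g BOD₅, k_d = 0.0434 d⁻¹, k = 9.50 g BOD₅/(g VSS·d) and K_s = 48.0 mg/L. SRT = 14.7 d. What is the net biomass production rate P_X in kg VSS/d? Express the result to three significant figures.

Effluent substrate depends only on kinetics and SRT: S = K_s(1 + k_d θ_c) / [θ_c(Yk − k_d) − 1] = 48.0 × (1 + 0.0434 × 14.7) / [14.7 × (0.708 × 9.50 − 0.0434) − 1] = 78.62 / 97.23 = 0.8086 mg/L.
The observed yield is Y_obs = Y/(1 + k_d·θ_c) = 0.708 / (1 + 0.0434 × 14.7) = 0.708 / 1.638 = 0.4322 g VSS per g BOD₅ removed.
Q·(S₀ − S) = 539 × (2340 − 0.809) × 10⁻³ = 1261 kg/d removed.
So the net sludge growth is P_X = 0.4322 × 1261 = 545.0 kg VSS/d.

P_X ≈ 545 kg VSS/d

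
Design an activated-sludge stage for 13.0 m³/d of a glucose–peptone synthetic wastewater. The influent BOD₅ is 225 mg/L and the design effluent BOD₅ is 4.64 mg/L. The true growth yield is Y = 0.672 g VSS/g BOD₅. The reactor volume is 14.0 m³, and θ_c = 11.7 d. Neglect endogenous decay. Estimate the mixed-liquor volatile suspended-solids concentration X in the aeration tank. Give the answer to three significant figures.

From V·X = Y·Q·(S₀ − S)·θ_c (decay neglected): X = 0.672 × 13.0 × (225 − 4.64) × 11.7 / 14.0 = 1609 mg/L.

X ≈ 1610 mg/L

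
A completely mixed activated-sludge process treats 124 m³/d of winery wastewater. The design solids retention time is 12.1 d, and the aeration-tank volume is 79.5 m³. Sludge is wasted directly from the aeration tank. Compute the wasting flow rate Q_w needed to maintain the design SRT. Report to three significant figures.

Q_w ≈ 6.57 m³/d

With mixed-liquor wasting, θ_c = V/Q_w, so Q_w = V/θ_c = 79.50/12.1 = 6.570 m³/d.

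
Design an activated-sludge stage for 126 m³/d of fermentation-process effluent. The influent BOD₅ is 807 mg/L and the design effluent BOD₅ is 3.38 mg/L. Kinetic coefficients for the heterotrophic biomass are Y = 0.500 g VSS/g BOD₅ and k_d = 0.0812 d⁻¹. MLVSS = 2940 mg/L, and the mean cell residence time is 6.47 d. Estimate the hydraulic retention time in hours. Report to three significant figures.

Rearranging the biomass balance for a CMAS with decay, V = Y·Q·ΔS·θ_c / [X·(1+k_d θ_c)] = 0.500 × 126 × (807 − 3.38) × 6.47 / [2940 × (1 + 0.0812 × 6.47)] = 3.28×10^5 / 4485 = 73.04 m³.
τ = V/Q = 73.04/126 = 0.5797 d, or 13.91 h.

τ ≈ 13.9 h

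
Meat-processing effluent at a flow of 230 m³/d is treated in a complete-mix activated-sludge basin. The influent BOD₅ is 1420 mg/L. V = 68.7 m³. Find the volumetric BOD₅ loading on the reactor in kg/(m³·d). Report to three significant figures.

Applied BOD₅ load per unit volume = Q·S₀/V = (230 × 1420/1000)/68.70 = 4.754 kg BOD₅·m⁻³·d⁻¹.

L_v ≈ 4.75 kg BOD₅/(m³·d)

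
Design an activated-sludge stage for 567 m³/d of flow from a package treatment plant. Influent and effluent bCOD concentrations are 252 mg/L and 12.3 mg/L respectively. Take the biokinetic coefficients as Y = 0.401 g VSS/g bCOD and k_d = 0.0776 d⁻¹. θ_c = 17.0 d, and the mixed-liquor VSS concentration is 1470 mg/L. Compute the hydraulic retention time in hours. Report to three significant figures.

τ ≈ 11.5 h

From the SRT design equation V = Y Q (S₀−S) θ_c / [X (1 + k_d θ_c)] = 0.401 × 567 × (252 − 12.3) × 17.0 / [1470 × (1 + 0.0776 × 17.0)] = 9.26×10^5 / 3409 = 271.8 m³.
HRT = V/Q = 271.8 m³ / 567 m³·d⁻¹ = 0.4793 d × 24 = 11.50 h.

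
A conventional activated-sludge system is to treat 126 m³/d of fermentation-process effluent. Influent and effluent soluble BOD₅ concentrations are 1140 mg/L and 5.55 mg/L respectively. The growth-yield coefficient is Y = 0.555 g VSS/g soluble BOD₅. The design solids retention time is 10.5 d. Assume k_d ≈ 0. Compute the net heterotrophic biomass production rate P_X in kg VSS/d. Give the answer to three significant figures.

P_X ≈ 79.3 kg VSS/d

Since k_d ≈ 0, Y_obs = Y = 0.555 g VSS/g soluble BOD₅.
Mass of soluble BOD₅ removed per day: Q(S₀ − S) = 126 × 1134 g/m³ = 142.9 kg/d.
Net biomass production P_X = Y_obs × Q·(S₀ − S) = 0.5550 × 142.9 = 79.33 kg VSS/d.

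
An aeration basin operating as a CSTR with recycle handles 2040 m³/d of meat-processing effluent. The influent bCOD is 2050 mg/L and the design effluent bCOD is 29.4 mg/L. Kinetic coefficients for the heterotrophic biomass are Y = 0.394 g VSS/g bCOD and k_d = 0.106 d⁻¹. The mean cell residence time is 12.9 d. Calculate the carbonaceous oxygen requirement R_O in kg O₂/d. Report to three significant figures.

The observed yield is Y_obs = Y/(1 + k_d·θ_c) = 0.394 / (1 + 0.106 × 12.9) = 0.394 / 2.367 = 0.1664 g VSS per g bCOD removed.
Substrate removed = Q·(S₀ − S) = 2040 m³/d × (2050 − 29.4) g/m³ = 4.12×10^6 g/d = 4122 kg/d.
P_X = Y_obs·Q·(S₀ − S) = 0.1664 × 4122 = 686.0 kg VSS/d.
R_O = Q·ΔS − 1.42 P_X = 4122 − 974.1 = 3148 kg O₂/d.

R_O ≈ 3150 kg O₂/d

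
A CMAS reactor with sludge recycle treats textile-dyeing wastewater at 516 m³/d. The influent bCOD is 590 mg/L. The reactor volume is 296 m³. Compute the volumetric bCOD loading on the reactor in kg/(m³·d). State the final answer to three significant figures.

L_v ≈ 1.03 kg bCOD/(m³·d)

Volumetric loading L_v = Q·S₀ / V = 516 × 590 g/m³ / 296.0 m³ = 1029 g/(m³·d) = 1.029 kg bCOD/(m³·d).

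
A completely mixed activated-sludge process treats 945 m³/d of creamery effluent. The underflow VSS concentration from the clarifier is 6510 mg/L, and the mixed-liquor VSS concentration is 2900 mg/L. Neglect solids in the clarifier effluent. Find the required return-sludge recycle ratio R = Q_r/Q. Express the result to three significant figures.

R ≈ 0.803

Mass balance around the secondary clarifier (neglecting effluent solids): R = X / (X_r − X) = 2900 / (6510 − 2900) = 0.8033.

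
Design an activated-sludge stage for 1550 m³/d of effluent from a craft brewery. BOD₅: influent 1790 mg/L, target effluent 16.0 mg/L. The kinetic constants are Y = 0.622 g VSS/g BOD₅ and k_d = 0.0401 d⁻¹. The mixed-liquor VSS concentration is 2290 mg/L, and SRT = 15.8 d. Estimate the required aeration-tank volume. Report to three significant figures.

Rearranging the biomass balance for a CMAS with decay, V = Y·Q·ΔS·θ_c / [X·(1+k_d θ_c)] = 0.622 × 1550 × (1790 − 16.0) × 15.8 / [2290 × (1 + 0.0401 × 15.8)] = 2.7×10^7 / 3741 = 7224 m³.

V ≈ 7220 m³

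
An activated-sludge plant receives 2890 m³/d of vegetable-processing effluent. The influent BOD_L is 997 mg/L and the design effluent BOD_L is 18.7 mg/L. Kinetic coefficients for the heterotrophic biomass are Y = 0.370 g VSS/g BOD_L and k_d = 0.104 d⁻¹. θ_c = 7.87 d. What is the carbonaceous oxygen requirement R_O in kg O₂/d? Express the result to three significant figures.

Correct the yield for decay: Y_obs = Y/(1 + k_d θ_c) = 0.370 / (1 + 0.104 × 7.87) = 0.370 / 1.818 = 0.2035.
Q·(S₀ − S) = 2890 × (997 − 18.7) × 10⁻³ = 2827 kg/d removed.
P_X = Y_obs·Q·(S₀ − S) = 0.2035 × 2827 = 575.3 kg VSS/d.
Carbonaceous O₂ demand = substrate oxidised − cell-mass equivalent = 2827 − 1.42 × 575.3 = 2010 kg O₂/d.

R_O ≈ 2010 kg O₂/d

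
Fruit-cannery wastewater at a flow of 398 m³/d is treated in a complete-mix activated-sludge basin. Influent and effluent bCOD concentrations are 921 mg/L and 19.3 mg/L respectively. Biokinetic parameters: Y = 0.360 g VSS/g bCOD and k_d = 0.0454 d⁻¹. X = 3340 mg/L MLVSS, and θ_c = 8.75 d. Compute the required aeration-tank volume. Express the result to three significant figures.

Steady-state biomass mass balance: V·X·(1 + k_d·θ_c) = Y·Q·(S₀ − S)·θ_c, so V = 0.360 × 398 × (921 − 19.3) × 8.75 / [3340 × (1 + 0.0454 × 8.75)] = 1.13×10^6 / 4667 = 242.2 m³.

V ≈ 242 m³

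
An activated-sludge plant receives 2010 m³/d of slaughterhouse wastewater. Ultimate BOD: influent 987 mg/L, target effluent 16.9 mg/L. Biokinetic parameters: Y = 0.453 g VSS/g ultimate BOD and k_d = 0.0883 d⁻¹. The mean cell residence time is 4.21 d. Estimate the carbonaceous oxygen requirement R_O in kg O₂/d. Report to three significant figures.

The observed yield is Y_obs = Y/(1 + k_d·θ_c) = 0.453 / (1 + 0.0883 × 4.21) = 0.453 / 1.372 = 0.3302 g VSS per g ultimate BOD removed.
Substrate removed = Q·(S₀ − S) = 2010 m³/d × (987 − 16.9) g/m³ = 1.95×10^6 g/d = 1950 kg/d.
Biomass synthesised: P_X = Y_obs × 1950 = 643.9 kg VSS/d.
Carbonaceous O₂ demand = substrate oxidised − cell-mass equivalent = 1950 − 1.42 × 643.9 = 1036 kg O₂/d.

R_O ≈ 1040 kg O₂/d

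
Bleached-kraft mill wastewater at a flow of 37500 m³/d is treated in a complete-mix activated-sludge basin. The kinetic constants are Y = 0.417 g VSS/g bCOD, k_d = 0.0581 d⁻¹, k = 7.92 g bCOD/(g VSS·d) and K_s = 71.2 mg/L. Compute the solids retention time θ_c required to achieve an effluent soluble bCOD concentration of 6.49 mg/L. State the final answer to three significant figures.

θ_c ≈ 4.59 d

From 1/θ_c = Y·k·S/(K_s + S) − k_d: Y·k·S/(K_s+S) = 0.417 × 7.92 × 6.49 / (71.2 + 6.49) = 0.2759 d⁻¹.
Then 1/θ_c = μ − k_d = 0.2759 − 0.0581 = 0.2178 d⁻¹, giving θ_c = 4.592 d.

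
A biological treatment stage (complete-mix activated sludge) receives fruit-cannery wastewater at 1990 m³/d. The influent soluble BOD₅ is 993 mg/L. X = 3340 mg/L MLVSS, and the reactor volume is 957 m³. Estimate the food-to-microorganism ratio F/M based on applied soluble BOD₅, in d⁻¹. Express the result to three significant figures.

F/M ≈ 0.618 d⁻¹

Food-to-microorganism ratio F/M = Q S₀ / (V X) = 1990 × 993 / (957.0 × 3340) = 0.6182 d⁻¹.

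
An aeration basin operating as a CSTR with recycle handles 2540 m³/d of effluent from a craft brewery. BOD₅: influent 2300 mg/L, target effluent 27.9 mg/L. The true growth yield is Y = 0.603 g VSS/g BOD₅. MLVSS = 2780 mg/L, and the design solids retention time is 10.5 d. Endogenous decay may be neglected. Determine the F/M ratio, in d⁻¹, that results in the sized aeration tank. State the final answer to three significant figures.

With k_d = 0 the design equation reduces to V = Y Q (S₀−S) θ_c / X = 0.603 × 2540 × (2300 − 27.9) × 10.5 / 2780 = 13144 m³.
F/M = Q·S₀ / (V·X) = 2540 × 2300 / (13144 × 2780) = 0.1599 g BOD₅·(g VSS·d)⁻¹.

F/M ≈ 0.160 d⁻¹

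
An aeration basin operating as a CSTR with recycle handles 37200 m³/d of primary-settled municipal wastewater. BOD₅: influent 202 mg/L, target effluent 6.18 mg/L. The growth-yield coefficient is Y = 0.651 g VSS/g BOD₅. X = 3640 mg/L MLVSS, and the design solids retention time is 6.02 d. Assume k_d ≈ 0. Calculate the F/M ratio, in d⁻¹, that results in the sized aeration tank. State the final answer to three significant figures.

F/M ≈ 0.263 d⁻¹

With k_d = 0 the design equation reduces to V = Y Q (S₀−S) θ_c / X = 0.651 × 37200 × (202 − 6.18) × 6.02 / 3640 = 7843 m³.
Food-to-microorganism ratio F/M = Q S₀ / (V X) = 37200 × 202 / (7843 × 3640) = 0.2632 d⁻¹.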